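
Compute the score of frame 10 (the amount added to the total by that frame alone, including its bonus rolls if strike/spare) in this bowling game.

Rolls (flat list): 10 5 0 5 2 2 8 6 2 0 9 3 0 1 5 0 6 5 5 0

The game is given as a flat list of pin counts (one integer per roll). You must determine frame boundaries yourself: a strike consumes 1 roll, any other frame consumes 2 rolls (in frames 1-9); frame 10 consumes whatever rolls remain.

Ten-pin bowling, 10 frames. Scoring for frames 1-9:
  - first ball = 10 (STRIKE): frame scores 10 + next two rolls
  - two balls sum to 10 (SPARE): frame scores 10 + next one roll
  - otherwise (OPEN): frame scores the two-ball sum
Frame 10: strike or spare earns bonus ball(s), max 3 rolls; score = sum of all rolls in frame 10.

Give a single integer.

Answer: 10

Derivation:
Frame 1: STRIKE. 10 + next two rolls (5+0) = 15. Cumulative: 15
Frame 2: OPEN (5+0=5). Cumulative: 20
Frame 3: OPEN (5+2=7). Cumulative: 27
Frame 4: SPARE (2+8=10). 10 + next roll (6) = 16. Cumulative: 43
Frame 5: OPEN (6+2=8). Cumulative: 51
Frame 6: OPEN (0+9=9). Cumulative: 60
Frame 7: OPEN (3+0=3). Cumulative: 63
Frame 8: OPEN (1+5=6). Cumulative: 69
Frame 9: OPEN (0+6=6). Cumulative: 75
Frame 10: SPARE. Sum of all frame-10 rolls (5+5+0) = 10. Cumulative: 85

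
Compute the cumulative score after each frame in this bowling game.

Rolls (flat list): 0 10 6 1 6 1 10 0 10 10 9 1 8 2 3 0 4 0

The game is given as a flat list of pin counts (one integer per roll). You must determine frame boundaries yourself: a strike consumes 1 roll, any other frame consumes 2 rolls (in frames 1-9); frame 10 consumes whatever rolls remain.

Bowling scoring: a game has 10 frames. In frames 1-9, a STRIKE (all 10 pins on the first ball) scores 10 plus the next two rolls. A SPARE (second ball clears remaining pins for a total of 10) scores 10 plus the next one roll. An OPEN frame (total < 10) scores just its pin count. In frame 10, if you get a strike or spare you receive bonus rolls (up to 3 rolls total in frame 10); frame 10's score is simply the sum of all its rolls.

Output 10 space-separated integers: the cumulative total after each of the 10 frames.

Answer: 16 23 30 50 70 90 108 121 124 128

Derivation:
Frame 1: SPARE (0+10=10). 10 + next roll (6) = 16. Cumulative: 16
Frame 2: OPEN (6+1=7). Cumulative: 23
Frame 3: OPEN (6+1=7). Cumulative: 30
Frame 4: STRIKE. 10 + next two rolls (0+10) = 20. Cumulative: 50
Frame 5: SPARE (0+10=10). 10 + next roll (10) = 20. Cumulative: 70
Frame 6: STRIKE. 10 + next two rolls (9+1) = 20. Cumulative: 90
Frame 7: SPARE (9+1=10). 10 + next roll (8) = 18. Cumulative: 108
Frame 8: SPARE (8+2=10). 10 + next roll (3) = 13. Cumulative: 121
Frame 9: OPEN (3+0=3). Cumulative: 124
Frame 10: OPEN. Sum of all frame-10 rolls (4+0) = 4. Cumulative: 128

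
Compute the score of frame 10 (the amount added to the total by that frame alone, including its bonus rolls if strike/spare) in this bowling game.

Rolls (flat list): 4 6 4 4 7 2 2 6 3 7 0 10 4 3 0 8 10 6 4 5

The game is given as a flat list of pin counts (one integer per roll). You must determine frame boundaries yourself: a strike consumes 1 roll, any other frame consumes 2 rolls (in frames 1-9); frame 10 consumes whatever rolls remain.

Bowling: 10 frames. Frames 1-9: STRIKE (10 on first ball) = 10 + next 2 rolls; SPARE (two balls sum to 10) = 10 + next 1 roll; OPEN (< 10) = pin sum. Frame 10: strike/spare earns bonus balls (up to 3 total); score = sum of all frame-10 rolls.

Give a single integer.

Answer: 15

Derivation:
Frame 1: SPARE (4+6=10). 10 + next roll (4) = 14. Cumulative: 14
Frame 2: OPEN (4+4=8). Cumulative: 22
Frame 3: OPEN (7+2=9). Cumulative: 31
Frame 4: OPEN (2+6=8). Cumulative: 39
Frame 5: SPARE (3+7=10). 10 + next roll (0) = 10. Cumulative: 49
Frame 6: SPARE (0+10=10). 10 + next roll (4) = 14. Cumulative: 63
Frame 7: OPEN (4+3=7). Cumulative: 70
Frame 8: OPEN (0+8=8). Cumulative: 78
Frame 9: STRIKE. 10 + next two rolls (6+4) = 20. Cumulative: 98
Frame 10: SPARE. Sum of all frame-10 rolls (6+4+5) = 15. Cumulative: 113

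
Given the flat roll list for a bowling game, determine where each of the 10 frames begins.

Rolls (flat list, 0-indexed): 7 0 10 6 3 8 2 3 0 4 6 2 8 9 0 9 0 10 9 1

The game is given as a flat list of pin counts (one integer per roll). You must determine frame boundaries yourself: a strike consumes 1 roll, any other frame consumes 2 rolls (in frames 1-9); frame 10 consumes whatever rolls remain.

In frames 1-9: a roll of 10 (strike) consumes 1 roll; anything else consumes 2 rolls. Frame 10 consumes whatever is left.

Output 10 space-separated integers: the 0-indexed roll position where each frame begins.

Frame 1 starts at roll index 0: rolls=7,0 (sum=7), consumes 2 rolls
Frame 2 starts at roll index 2: roll=10 (strike), consumes 1 roll
Frame 3 starts at roll index 3: rolls=6,3 (sum=9), consumes 2 rolls
Frame 4 starts at roll index 5: rolls=8,2 (sum=10), consumes 2 rolls
Frame 5 starts at roll index 7: rolls=3,0 (sum=3), consumes 2 rolls
Frame 6 starts at roll index 9: rolls=4,6 (sum=10), consumes 2 rolls
Frame 7 starts at roll index 11: rolls=2,8 (sum=10), consumes 2 rolls
Frame 8 starts at roll index 13: rolls=9,0 (sum=9), consumes 2 rolls
Frame 9 starts at roll index 15: rolls=9,0 (sum=9), consumes 2 rolls
Frame 10 starts at roll index 17: 3 remaining rolls

Answer: 0 2 3 5 7 9 11 13 15 17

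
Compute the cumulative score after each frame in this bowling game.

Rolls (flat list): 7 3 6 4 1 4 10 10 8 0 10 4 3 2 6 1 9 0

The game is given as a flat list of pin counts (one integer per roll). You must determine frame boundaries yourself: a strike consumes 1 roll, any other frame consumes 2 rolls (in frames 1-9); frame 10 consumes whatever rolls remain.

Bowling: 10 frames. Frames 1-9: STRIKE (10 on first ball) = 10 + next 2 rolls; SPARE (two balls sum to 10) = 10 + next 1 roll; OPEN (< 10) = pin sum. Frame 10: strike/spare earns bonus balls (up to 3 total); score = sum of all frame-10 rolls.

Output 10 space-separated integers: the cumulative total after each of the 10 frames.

Frame 1: SPARE (7+3=10). 10 + next roll (6) = 16. Cumulative: 16
Frame 2: SPARE (6+4=10). 10 + next roll (1) = 11. Cumulative: 27
Frame 3: OPEN (1+4=5). Cumulative: 32
Frame 4: STRIKE. 10 + next two rolls (10+8) = 28. Cumulative: 60
Frame 5: STRIKE. 10 + next two rolls (8+0) = 18. Cumulative: 78
Frame 6: OPEN (8+0=8). Cumulative: 86
Frame 7: STRIKE. 10 + next two rolls (4+3) = 17. Cumulative: 103
Frame 8: OPEN (4+3=7). Cumulative: 110
Frame 9: OPEN (2+6=8). Cumulative: 118
Frame 10: SPARE. Sum of all frame-10 rolls (1+9+0) = 10. Cumulative: 128

Answer: 16 27 32 60 78 86 103 110 118 128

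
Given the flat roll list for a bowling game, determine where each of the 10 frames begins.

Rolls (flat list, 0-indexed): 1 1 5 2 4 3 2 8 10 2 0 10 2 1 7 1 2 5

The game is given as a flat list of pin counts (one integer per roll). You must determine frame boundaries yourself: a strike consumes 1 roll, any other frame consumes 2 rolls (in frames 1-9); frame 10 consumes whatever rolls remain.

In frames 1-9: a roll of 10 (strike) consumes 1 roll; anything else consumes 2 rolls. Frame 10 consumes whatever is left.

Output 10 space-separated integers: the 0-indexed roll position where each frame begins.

Answer: 0 2 4 6 8 9 11 12 14 16

Derivation:
Frame 1 starts at roll index 0: rolls=1,1 (sum=2), consumes 2 rolls
Frame 2 starts at roll index 2: rolls=5,2 (sum=7), consumes 2 rolls
Frame 3 starts at roll index 4: rolls=4,3 (sum=7), consumes 2 rolls
Frame 4 starts at roll index 6: rolls=2,8 (sum=10), consumes 2 rolls
Frame 5 starts at roll index 8: roll=10 (strike), consumes 1 roll
Frame 6 starts at roll index 9: rolls=2,0 (sum=2), consumes 2 rolls
Frame 7 starts at roll index 11: roll=10 (strike), consumes 1 roll
Frame 8 starts at roll index 12: rolls=2,1 (sum=3), consumes 2 rolls
Frame 9 starts at roll index 14: rolls=7,1 (sum=8), consumes 2 rolls
Frame 10 starts at roll index 16: 2 remaining rolls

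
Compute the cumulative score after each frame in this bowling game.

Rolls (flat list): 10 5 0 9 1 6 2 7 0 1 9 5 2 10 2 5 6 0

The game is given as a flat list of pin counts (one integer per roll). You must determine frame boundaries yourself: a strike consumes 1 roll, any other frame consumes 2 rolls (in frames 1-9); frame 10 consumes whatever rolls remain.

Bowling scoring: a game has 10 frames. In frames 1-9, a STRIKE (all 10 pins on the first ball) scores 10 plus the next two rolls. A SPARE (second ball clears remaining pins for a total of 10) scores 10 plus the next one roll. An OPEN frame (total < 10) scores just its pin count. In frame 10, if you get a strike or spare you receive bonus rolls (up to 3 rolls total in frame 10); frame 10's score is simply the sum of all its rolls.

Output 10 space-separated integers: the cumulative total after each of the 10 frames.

Answer: 15 20 36 44 51 66 73 90 97 103

Derivation:
Frame 1: STRIKE. 10 + next two rolls (5+0) = 15. Cumulative: 15
Frame 2: OPEN (5+0=5). Cumulative: 20
Frame 3: SPARE (9+1=10). 10 + next roll (6) = 16. Cumulative: 36
Frame 4: OPEN (6+2=8). Cumulative: 44
Frame 5: OPEN (7+0=7). Cumulative: 51
Frame 6: SPARE (1+9=10). 10 + next roll (5) = 15. Cumulative: 66
Frame 7: OPEN (5+2=7). Cumulative: 73
Frame 8: STRIKE. 10 + next two rolls (2+5) = 17. Cumulative: 90
Frame 9: OPEN (2+5=7). Cumulative: 97
Frame 10: OPEN. Sum of all frame-10 rolls (6+0) = 6. Cumulative: 103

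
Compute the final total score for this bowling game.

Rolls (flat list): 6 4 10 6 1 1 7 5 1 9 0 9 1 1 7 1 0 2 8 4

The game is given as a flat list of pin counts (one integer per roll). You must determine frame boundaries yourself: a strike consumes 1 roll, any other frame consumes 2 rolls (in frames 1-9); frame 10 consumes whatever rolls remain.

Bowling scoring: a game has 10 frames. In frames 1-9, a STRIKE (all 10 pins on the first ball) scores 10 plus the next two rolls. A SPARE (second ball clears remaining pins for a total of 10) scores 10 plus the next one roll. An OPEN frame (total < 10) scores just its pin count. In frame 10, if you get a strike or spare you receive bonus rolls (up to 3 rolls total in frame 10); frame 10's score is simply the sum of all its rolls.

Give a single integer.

Frame 1: SPARE (6+4=10). 10 + next roll (10) = 20. Cumulative: 20
Frame 2: STRIKE. 10 + next two rolls (6+1) = 17. Cumulative: 37
Frame 3: OPEN (6+1=7). Cumulative: 44
Frame 4: OPEN (1+7=8). Cumulative: 52
Frame 5: OPEN (5+1=6). Cumulative: 58
Frame 6: OPEN (9+0=9). Cumulative: 67
Frame 7: SPARE (9+1=10). 10 + next roll (1) = 11. Cumulative: 78
Frame 8: OPEN (1+7=8). Cumulative: 86
Frame 9: OPEN (1+0=1). Cumulative: 87
Frame 10: SPARE. Sum of all frame-10 rolls (2+8+4) = 14. Cumulative: 101

Answer: 101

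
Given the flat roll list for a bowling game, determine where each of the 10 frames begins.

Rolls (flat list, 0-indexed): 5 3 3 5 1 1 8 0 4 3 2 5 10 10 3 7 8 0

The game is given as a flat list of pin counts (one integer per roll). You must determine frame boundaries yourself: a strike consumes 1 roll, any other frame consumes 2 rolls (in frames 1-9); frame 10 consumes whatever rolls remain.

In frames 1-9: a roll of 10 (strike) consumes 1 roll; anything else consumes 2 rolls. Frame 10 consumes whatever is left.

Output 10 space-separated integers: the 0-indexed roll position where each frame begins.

Frame 1 starts at roll index 0: rolls=5,3 (sum=8), consumes 2 rolls
Frame 2 starts at roll index 2: rolls=3,5 (sum=8), consumes 2 rolls
Frame 3 starts at roll index 4: rolls=1,1 (sum=2), consumes 2 rolls
Frame 4 starts at roll index 6: rolls=8,0 (sum=8), consumes 2 rolls
Frame 5 starts at roll index 8: rolls=4,3 (sum=7), consumes 2 rolls
Frame 6 starts at roll index 10: rolls=2,5 (sum=7), consumes 2 rolls
Frame 7 starts at roll index 12: roll=10 (strike), consumes 1 roll
Frame 8 starts at roll index 13: roll=10 (strike), consumes 1 roll
Frame 9 starts at roll index 14: rolls=3,7 (sum=10), consumes 2 rolls
Frame 10 starts at roll index 16: 2 remaining rolls

Answer: 0 2 4 6 8 10 12 13 14 16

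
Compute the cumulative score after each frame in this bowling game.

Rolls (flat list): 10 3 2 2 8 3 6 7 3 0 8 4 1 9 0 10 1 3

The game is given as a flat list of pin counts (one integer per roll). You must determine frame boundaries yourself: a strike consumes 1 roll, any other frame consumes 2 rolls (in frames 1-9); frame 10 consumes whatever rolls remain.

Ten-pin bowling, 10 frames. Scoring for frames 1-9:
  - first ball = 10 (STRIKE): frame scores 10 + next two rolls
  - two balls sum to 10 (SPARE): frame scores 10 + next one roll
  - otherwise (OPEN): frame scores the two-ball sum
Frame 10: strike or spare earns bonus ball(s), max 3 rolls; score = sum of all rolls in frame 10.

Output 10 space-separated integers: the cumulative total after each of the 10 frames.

Frame 1: STRIKE. 10 + next two rolls (3+2) = 15. Cumulative: 15
Frame 2: OPEN (3+2=5). Cumulative: 20
Frame 3: SPARE (2+8=10). 10 + next roll (3) = 13. Cumulative: 33
Frame 4: OPEN (3+6=9). Cumulative: 42
Frame 5: SPARE (7+3=10). 10 + next roll (0) = 10. Cumulative: 52
Frame 6: OPEN (0+8=8). Cumulative: 60
Frame 7: OPEN (4+1=5). Cumulative: 65
Frame 8: OPEN (9+0=9). Cumulative: 74
Frame 9: STRIKE. 10 + next two rolls (1+3) = 14. Cumulative: 88
Frame 10: OPEN. Sum of all frame-10 rolls (1+3) = 4. Cumulative: 92

Answer: 15 20 33 42 52 60 65 74 88 92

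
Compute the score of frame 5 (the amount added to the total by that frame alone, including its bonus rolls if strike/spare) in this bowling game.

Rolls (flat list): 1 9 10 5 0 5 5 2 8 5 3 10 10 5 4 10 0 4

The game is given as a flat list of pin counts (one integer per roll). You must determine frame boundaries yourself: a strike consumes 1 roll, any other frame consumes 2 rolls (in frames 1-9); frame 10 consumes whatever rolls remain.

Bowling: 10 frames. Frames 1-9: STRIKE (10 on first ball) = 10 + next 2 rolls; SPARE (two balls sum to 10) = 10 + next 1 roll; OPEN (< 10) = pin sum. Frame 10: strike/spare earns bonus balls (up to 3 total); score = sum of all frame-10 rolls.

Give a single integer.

Frame 1: SPARE (1+9=10). 10 + next roll (10) = 20. Cumulative: 20
Frame 2: STRIKE. 10 + next two rolls (5+0) = 15. Cumulative: 35
Frame 3: OPEN (5+0=5). Cumulative: 40
Frame 4: SPARE (5+5=10). 10 + next roll (2) = 12. Cumulative: 52
Frame 5: SPARE (2+8=10). 10 + next roll (5) = 15. Cumulative: 67
Frame 6: OPEN (5+3=8). Cumulative: 75
Frame 7: STRIKE. 10 + next two rolls (10+5) = 25. Cumulative: 100

Answer: 15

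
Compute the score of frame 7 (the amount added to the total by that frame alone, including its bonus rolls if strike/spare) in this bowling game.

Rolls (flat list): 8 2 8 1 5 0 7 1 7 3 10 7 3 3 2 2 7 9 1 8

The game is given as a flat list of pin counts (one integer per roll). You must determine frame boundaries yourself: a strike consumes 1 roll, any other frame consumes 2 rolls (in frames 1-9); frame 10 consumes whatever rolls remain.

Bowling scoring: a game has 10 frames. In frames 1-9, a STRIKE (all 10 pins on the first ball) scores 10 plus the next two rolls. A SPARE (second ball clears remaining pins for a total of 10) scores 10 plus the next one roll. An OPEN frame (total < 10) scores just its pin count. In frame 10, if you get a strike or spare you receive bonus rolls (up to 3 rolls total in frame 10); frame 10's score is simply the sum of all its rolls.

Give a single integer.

Answer: 13

Derivation:
Frame 1: SPARE (8+2=10). 10 + next roll (8) = 18. Cumulative: 18
Frame 2: OPEN (8+1=9). Cumulative: 27
Frame 3: OPEN (5+0=5). Cumulative: 32
Frame 4: OPEN (7+1=8). Cumulative: 40
Frame 5: SPARE (7+3=10). 10 + next roll (10) = 20. Cumulative: 60
Frame 6: STRIKE. 10 + next two rolls (7+3) = 20. Cumulative: 80
Frame 7: SPARE (7+3=10). 10 + next roll (3) = 13. Cumulative: 93
Frame 8: OPEN (3+2=5). Cumulative: 98
Frame 9: OPEN (2+7=9). Cumulative: 107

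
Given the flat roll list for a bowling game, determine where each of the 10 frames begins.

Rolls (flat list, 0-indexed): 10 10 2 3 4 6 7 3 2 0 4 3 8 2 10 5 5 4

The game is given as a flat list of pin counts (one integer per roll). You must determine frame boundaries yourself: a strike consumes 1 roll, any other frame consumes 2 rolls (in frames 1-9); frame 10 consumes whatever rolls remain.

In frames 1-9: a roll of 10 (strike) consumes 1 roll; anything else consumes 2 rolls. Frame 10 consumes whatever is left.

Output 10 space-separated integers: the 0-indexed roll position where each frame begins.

Frame 1 starts at roll index 0: roll=10 (strike), consumes 1 roll
Frame 2 starts at roll index 1: roll=10 (strike), consumes 1 roll
Frame 3 starts at roll index 2: rolls=2,3 (sum=5), consumes 2 rolls
Frame 4 starts at roll index 4: rolls=4,6 (sum=10), consumes 2 rolls
Frame 5 starts at roll index 6: rolls=7,3 (sum=10), consumes 2 rolls
Frame 6 starts at roll index 8: rolls=2,0 (sum=2), consumes 2 rolls
Frame 7 starts at roll index 10: rolls=4,3 (sum=7), consumes 2 rolls
Frame 8 starts at roll index 12: rolls=8,2 (sum=10), consumes 2 rolls
Frame 9 starts at roll index 14: roll=10 (strike), consumes 1 roll
Frame 10 starts at roll index 15: 3 remaining rolls

Answer: 0 1 2 4 6 8 10 12 14 15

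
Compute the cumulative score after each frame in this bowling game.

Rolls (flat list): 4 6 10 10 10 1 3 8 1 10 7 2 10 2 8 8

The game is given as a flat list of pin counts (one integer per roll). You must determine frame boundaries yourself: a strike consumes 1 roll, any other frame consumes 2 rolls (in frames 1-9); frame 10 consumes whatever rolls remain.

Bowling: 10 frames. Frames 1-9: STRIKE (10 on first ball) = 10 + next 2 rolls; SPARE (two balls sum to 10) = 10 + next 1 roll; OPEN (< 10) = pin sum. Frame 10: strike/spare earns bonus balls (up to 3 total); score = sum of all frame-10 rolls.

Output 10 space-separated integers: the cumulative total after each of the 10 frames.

Answer: 20 50 71 85 89 98 117 126 146 164

Derivation:
Frame 1: SPARE (4+6=10). 10 + next roll (10) = 20. Cumulative: 20
Frame 2: STRIKE. 10 + next two rolls (10+10) = 30. Cumulative: 50
Frame 3: STRIKE. 10 + next two rolls (10+1) = 21. Cumulative: 71
Frame 4: STRIKE. 10 + next two rolls (1+3) = 14. Cumulative: 85
Frame 5: OPEN (1+3=4). Cumulative: 89
Frame 6: OPEN (8+1=9). Cumulative: 98
Frame 7: STRIKE. 10 + next two rolls (7+2) = 19. Cumulative: 117
Frame 8: OPEN (7+2=9). Cumulative: 126
Frame 9: STRIKE. 10 + next two rolls (2+8) = 20. Cumulative: 146
Frame 10: SPARE. Sum of all frame-10 rolls (2+8+8) = 18. Cumulative: 164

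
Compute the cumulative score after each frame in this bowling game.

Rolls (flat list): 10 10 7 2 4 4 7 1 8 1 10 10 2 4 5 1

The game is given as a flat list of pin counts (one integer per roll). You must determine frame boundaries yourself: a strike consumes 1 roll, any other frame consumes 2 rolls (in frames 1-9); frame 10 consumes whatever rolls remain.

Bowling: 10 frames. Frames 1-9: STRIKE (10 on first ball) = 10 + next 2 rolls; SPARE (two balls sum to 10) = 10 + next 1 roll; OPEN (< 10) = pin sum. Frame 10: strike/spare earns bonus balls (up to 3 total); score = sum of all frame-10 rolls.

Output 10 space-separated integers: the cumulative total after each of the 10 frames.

Frame 1: STRIKE. 10 + next two rolls (10+7) = 27. Cumulative: 27
Frame 2: STRIKE. 10 + next two rolls (7+2) = 19. Cumulative: 46
Frame 3: OPEN (7+2=9). Cumulative: 55
Frame 4: OPEN (4+4=8). Cumulative: 63
Frame 5: OPEN (7+1=8). Cumulative: 71
Frame 6: OPEN (8+1=9). Cumulative: 80
Frame 7: STRIKE. 10 + next two rolls (10+2) = 22. Cumulative: 102
Frame 8: STRIKE. 10 + next two rolls (2+4) = 16. Cumulative: 118
Frame 9: OPEN (2+4=6). Cumulative: 124
Frame 10: OPEN. Sum of all frame-10 rolls (5+1) = 6. Cumulative: 130

Answer: 27 46 55 63 71 80 102 118 124 130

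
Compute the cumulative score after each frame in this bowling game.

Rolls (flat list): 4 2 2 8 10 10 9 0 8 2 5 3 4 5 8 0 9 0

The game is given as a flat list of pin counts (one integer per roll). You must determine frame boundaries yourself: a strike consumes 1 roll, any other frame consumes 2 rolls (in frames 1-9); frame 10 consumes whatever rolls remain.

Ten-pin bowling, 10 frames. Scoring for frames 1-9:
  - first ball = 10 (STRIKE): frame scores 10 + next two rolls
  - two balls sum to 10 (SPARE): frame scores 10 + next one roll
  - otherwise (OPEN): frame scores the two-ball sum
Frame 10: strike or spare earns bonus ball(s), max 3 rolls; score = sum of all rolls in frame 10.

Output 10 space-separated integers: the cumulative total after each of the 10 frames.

Answer: 6 26 55 74 83 98 106 115 123 132

Derivation:
Frame 1: OPEN (4+2=6). Cumulative: 6
Frame 2: SPARE (2+8=10). 10 + next roll (10) = 20. Cumulative: 26
Frame 3: STRIKE. 10 + next two rolls (10+9) = 29. Cumulative: 55
Frame 4: STRIKE. 10 + next two rolls (9+0) = 19. Cumulative: 74
Frame 5: OPEN (9+0=9). Cumulative: 83
Frame 6: SPARE (8+2=10). 10 + next roll (5) = 15. Cumulative: 98
Frame 7: OPEN (5+3=8). Cumulative: 106
Frame 8: OPEN (4+5=9). Cumulative: 115
Frame 9: OPEN (8+0=8). Cumulative: 123
Frame 10: OPEN. Sum of all frame-10 rolls (9+0) = 9. Cumulative: 132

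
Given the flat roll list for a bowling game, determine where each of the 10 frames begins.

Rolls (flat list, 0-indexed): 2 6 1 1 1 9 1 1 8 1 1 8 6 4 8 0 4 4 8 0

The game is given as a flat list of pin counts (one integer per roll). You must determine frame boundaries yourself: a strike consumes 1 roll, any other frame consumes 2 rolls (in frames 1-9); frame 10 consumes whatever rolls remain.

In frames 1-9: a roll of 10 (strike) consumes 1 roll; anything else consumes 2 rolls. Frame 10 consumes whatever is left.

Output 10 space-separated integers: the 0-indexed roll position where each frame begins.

Answer: 0 2 4 6 8 10 12 14 16 18

Derivation:
Frame 1 starts at roll index 0: rolls=2,6 (sum=8), consumes 2 rolls
Frame 2 starts at roll index 2: rolls=1,1 (sum=2), consumes 2 rolls
Frame 3 starts at roll index 4: rolls=1,9 (sum=10), consumes 2 rolls
Frame 4 starts at roll index 6: rolls=1,1 (sum=2), consumes 2 rolls
Frame 5 starts at roll index 8: rolls=8,1 (sum=9), consumes 2 rolls
Frame 6 starts at roll index 10: rolls=1,8 (sum=9), consumes 2 rolls
Frame 7 starts at roll index 12: rolls=6,4 (sum=10), consumes 2 rolls
Frame 8 starts at roll index 14: rolls=8,0 (sum=8), consumes 2 rolls
Frame 9 starts at roll index 16: rolls=4,4 (sum=8), consumes 2 rolls
Frame 10 starts at roll index 18: 2 remaining rolls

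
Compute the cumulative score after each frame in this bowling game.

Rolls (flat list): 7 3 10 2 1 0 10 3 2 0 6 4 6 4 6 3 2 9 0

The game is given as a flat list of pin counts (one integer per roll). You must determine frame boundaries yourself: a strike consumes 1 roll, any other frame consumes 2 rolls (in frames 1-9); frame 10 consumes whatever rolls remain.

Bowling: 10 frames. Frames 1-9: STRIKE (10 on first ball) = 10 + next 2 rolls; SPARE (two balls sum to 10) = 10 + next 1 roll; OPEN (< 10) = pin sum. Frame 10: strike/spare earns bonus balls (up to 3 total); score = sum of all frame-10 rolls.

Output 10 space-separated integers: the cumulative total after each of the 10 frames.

Frame 1: SPARE (7+3=10). 10 + next roll (10) = 20. Cumulative: 20
Frame 2: STRIKE. 10 + next two rolls (2+1) = 13. Cumulative: 33
Frame 3: OPEN (2+1=3). Cumulative: 36
Frame 4: SPARE (0+10=10). 10 + next roll (3) = 13. Cumulative: 49
Frame 5: OPEN (3+2=5). Cumulative: 54
Frame 6: OPEN (0+6=6). Cumulative: 60
Frame 7: SPARE (4+6=10). 10 + next roll (4) = 14. Cumulative: 74
Frame 8: SPARE (4+6=10). 10 + next roll (3) = 13. Cumulative: 87
Frame 9: OPEN (3+2=5). Cumulative: 92
Frame 10: OPEN. Sum of all frame-10 rolls (9+0) = 9. Cumulative: 101

Answer: 20 33 36 49 54 60 74 87 92 101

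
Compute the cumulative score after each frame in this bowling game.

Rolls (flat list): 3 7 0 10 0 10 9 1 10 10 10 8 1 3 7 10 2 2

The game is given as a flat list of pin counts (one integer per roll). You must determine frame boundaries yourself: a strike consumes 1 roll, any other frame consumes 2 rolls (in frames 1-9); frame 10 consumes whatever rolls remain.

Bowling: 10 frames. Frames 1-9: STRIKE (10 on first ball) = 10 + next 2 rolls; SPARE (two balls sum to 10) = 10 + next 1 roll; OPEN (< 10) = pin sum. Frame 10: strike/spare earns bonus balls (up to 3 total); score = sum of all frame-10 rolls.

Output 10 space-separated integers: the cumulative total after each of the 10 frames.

Answer: 10 20 39 59 89 117 136 145 165 179

Derivation:
Frame 1: SPARE (3+7=10). 10 + next roll (0) = 10. Cumulative: 10
Frame 2: SPARE (0+10=10). 10 + next roll (0) = 10. Cumulative: 20
Frame 3: SPARE (0+10=10). 10 + next roll (9) = 19. Cumulative: 39
Frame 4: SPARE (9+1=10). 10 + next roll (10) = 20. Cumulative: 59
Frame 5: STRIKE. 10 + next two rolls (10+10) = 30. Cumulative: 89
Frame 6: STRIKE. 10 + next two rolls (10+8) = 28. Cumulative: 117
Frame 7: STRIKE. 10 + next two rolls (8+1) = 19. Cumulative: 136
Frame 8: OPEN (8+1=9). Cumulative: 145
Frame 9: SPARE (3+7=10). 10 + next roll (10) = 20. Cumulative: 165
Frame 10: STRIKE. Sum of all frame-10 rolls (10+2+2) = 14. Cumulative: 179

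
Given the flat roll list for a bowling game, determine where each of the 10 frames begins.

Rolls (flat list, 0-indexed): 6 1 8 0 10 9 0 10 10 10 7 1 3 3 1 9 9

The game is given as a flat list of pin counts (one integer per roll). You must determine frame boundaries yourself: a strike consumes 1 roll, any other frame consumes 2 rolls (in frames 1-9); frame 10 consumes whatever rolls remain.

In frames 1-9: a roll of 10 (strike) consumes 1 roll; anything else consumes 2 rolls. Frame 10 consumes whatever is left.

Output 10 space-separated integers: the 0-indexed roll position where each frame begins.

Frame 1 starts at roll index 0: rolls=6,1 (sum=7), consumes 2 rolls
Frame 2 starts at roll index 2: rolls=8,0 (sum=8), consumes 2 rolls
Frame 3 starts at roll index 4: roll=10 (strike), consumes 1 roll
Frame 4 starts at roll index 5: rolls=9,0 (sum=9), consumes 2 rolls
Frame 5 starts at roll index 7: roll=10 (strike), consumes 1 roll
Frame 6 starts at roll index 8: roll=10 (strike), consumes 1 roll
Frame 7 starts at roll index 9: roll=10 (strike), consumes 1 roll
Frame 8 starts at roll index 10: rolls=7,1 (sum=8), consumes 2 rolls
Frame 9 starts at roll index 12: rolls=3,3 (sum=6), consumes 2 rolls
Frame 10 starts at roll index 14: 3 remaining rolls

Answer: 0 2 4 5 7 8 9 10 12 14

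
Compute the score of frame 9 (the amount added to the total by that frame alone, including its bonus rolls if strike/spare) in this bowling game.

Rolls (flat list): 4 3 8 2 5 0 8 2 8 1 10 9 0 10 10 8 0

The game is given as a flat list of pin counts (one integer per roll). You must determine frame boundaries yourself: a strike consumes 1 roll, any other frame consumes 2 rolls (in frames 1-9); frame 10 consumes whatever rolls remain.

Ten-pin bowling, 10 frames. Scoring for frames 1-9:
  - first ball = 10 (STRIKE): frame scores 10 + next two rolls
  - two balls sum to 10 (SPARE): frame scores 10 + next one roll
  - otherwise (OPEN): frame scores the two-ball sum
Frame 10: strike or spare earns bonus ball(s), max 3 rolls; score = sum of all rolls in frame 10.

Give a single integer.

Answer: 18

Derivation:
Frame 1: OPEN (4+3=7). Cumulative: 7
Frame 2: SPARE (8+2=10). 10 + next roll (5) = 15. Cumulative: 22
Frame 3: OPEN (5+0=5). Cumulative: 27
Frame 4: SPARE (8+2=10). 10 + next roll (8) = 18. Cumulative: 45
Frame 5: OPEN (8+1=9). Cumulative: 54
Frame 6: STRIKE. 10 + next two rolls (9+0) = 19. Cumulative: 73
Frame 7: OPEN (9+0=9). Cumulative: 82
Frame 8: STRIKE. 10 + next two rolls (10+8) = 28. Cumulative: 110
Frame 9: STRIKE. 10 + next two rolls (8+0) = 18. Cumulative: 128
Frame 10: OPEN. Sum of all frame-10 rolls (8+0) = 8. Cumulative: 136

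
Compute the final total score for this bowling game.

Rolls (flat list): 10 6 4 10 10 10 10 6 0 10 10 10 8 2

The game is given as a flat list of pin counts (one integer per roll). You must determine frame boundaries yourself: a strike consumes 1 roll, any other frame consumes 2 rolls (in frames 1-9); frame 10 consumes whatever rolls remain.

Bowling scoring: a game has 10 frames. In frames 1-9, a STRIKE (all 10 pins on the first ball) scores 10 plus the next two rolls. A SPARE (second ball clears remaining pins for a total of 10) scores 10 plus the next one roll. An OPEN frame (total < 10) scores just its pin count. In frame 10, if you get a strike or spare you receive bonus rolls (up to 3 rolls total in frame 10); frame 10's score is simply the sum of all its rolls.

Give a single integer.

Frame 1: STRIKE. 10 + next two rolls (6+4) = 20. Cumulative: 20
Frame 2: SPARE (6+4=10). 10 + next roll (10) = 20. Cumulative: 40
Frame 3: STRIKE. 10 + next two rolls (10+10) = 30. Cumulative: 70
Frame 4: STRIKE. 10 + next two rolls (10+10) = 30. Cumulative: 100
Frame 5: STRIKE. 10 + next two rolls (10+6) = 26. Cumulative: 126
Frame 6: STRIKE. 10 + next two rolls (6+0) = 16. Cumulative: 142
Frame 7: OPEN (6+0=6). Cumulative: 148
Frame 8: STRIKE. 10 + next two rolls (10+10) = 30. Cumulative: 178
Frame 9: STRIKE. 10 + next two rolls (10+8) = 28. Cumulative: 206
Frame 10: STRIKE. Sum of all frame-10 rolls (10+8+2) = 20. Cumulative: 226

Answer: 226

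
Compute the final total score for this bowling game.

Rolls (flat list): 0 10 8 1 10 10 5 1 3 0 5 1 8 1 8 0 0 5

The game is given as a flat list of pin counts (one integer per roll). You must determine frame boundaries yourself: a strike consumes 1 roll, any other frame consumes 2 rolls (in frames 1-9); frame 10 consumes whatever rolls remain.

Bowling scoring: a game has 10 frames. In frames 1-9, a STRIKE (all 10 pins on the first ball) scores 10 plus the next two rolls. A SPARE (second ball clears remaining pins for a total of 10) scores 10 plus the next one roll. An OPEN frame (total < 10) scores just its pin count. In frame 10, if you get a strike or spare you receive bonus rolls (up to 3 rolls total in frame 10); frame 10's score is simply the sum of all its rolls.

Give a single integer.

Frame 1: SPARE (0+10=10). 10 + next roll (8) = 18. Cumulative: 18
Frame 2: OPEN (8+1=9). Cumulative: 27
Frame 3: STRIKE. 10 + next two rolls (10+5) = 25. Cumulative: 52
Frame 4: STRIKE. 10 + next two rolls (5+1) = 16. Cumulative: 68
Frame 5: OPEN (5+1=6). Cumulative: 74
Frame 6: OPEN (3+0=3). Cumulative: 77
Frame 7: OPEN (5+1=6). Cumulative: 83
Frame 8: OPEN (8+1=9). Cumulative: 92
Frame 9: OPEN (8+0=8). Cumulative: 100
Frame 10: OPEN. Sum of all frame-10 rolls (0+5) = 5. Cumulative: 105

Answer: 105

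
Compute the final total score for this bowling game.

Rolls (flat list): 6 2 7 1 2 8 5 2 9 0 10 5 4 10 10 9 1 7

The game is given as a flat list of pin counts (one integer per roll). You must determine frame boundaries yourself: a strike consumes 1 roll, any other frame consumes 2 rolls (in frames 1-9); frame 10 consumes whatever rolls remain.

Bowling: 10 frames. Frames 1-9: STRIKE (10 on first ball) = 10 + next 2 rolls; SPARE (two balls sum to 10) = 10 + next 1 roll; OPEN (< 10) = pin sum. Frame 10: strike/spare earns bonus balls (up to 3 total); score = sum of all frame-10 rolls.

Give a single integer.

Answer: 141

Derivation:
Frame 1: OPEN (6+2=8). Cumulative: 8
Frame 2: OPEN (7+1=8). Cumulative: 16
Frame 3: SPARE (2+8=10). 10 + next roll (5) = 15. Cumulative: 31
Frame 4: OPEN (5+2=7). Cumulative: 38
Frame 5: OPEN (9+0=9). Cumulative: 47
Frame 6: STRIKE. 10 + next two rolls (5+4) = 19. Cumulative: 66
Frame 7: OPEN (5+4=9). Cumulative: 75
Frame 8: STRIKE. 10 + next two rolls (10+9) = 29. Cumulative: 104
Frame 9: STRIKE. 10 + next two rolls (9+1) = 20. Cumulative: 124
Frame 10: SPARE. Sum of all frame-10 rolls (9+1+7) = 17. Cumulative: 141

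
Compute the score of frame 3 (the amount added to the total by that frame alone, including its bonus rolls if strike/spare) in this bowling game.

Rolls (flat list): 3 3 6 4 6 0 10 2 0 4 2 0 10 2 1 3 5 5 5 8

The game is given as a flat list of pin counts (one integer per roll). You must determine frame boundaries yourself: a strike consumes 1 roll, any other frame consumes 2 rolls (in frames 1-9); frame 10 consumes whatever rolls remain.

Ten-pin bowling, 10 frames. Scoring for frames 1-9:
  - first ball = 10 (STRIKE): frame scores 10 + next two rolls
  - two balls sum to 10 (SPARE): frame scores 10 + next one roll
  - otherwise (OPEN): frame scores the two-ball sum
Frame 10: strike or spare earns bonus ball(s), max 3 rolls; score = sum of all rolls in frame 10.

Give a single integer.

Frame 1: OPEN (3+3=6). Cumulative: 6
Frame 2: SPARE (6+4=10). 10 + next roll (6) = 16. Cumulative: 22
Frame 3: OPEN (6+0=6). Cumulative: 28
Frame 4: STRIKE. 10 + next two rolls (2+0) = 12. Cumulative: 40
Frame 5: OPEN (2+0=2). Cumulative: 42

Answer: 6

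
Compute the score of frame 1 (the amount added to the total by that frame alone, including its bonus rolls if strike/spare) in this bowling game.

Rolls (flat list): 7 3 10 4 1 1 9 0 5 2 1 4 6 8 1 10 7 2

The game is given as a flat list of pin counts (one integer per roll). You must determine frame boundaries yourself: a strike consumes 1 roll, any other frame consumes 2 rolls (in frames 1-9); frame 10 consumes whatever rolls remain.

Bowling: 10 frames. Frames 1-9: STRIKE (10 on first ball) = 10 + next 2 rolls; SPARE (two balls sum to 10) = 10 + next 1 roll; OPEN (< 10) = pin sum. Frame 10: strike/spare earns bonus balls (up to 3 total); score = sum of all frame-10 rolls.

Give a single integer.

Frame 1: SPARE (7+3=10). 10 + next roll (10) = 20. Cumulative: 20
Frame 2: STRIKE. 10 + next two rolls (4+1) = 15. Cumulative: 35
Frame 3: OPEN (4+1=5). Cumulative: 40

Answer: 20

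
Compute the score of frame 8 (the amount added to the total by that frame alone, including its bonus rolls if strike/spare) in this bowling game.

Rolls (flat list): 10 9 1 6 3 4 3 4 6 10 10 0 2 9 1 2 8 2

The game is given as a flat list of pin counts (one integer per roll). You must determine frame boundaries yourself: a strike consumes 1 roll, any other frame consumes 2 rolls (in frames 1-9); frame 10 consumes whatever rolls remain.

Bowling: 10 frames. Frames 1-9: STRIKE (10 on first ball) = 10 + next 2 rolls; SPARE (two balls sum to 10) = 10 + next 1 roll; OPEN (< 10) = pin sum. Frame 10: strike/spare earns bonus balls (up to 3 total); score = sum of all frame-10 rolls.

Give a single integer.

Frame 1: STRIKE. 10 + next two rolls (9+1) = 20. Cumulative: 20
Frame 2: SPARE (9+1=10). 10 + next roll (6) = 16. Cumulative: 36
Frame 3: OPEN (6+3=9). Cumulative: 45
Frame 4: OPEN (4+3=7). Cumulative: 52
Frame 5: SPARE (4+6=10). 10 + next roll (10) = 20. Cumulative: 72
Frame 6: STRIKE. 10 + next two rolls (10+0) = 20. Cumulative: 92
Frame 7: STRIKE. 10 + next two rolls (0+2) = 12. Cumulative: 104
Frame 8: OPEN (0+2=2). Cumulative: 106
Frame 9: SPARE (9+1=10). 10 + next roll (2) = 12. Cumulative: 118
Frame 10: SPARE. Sum of all frame-10 rolls (2+8+2) = 12. Cumulative: 130

Answer: 2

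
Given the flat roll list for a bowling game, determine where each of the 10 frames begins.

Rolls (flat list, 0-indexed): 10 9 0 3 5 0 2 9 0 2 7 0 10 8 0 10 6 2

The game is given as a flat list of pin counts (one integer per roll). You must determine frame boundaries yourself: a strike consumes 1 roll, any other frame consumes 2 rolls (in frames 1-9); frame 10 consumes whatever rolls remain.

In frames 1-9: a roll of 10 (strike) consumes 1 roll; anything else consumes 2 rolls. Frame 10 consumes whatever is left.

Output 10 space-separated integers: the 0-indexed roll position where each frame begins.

Answer: 0 1 3 5 7 9 11 13 15 16

Derivation:
Frame 1 starts at roll index 0: roll=10 (strike), consumes 1 roll
Frame 2 starts at roll index 1: rolls=9,0 (sum=9), consumes 2 rolls
Frame 3 starts at roll index 3: rolls=3,5 (sum=8), consumes 2 rolls
Frame 4 starts at roll index 5: rolls=0,2 (sum=2), consumes 2 rolls
Frame 5 starts at roll index 7: rolls=9,0 (sum=9), consumes 2 rolls
Frame 6 starts at roll index 9: rolls=2,7 (sum=9), consumes 2 rolls
Frame 7 starts at roll index 11: rolls=0,10 (sum=10), consumes 2 rolls
Frame 8 starts at roll index 13: rolls=8,0 (sum=8), consumes 2 rolls
Frame 9 starts at roll index 15: roll=10 (strike), consumes 1 roll
Frame 10 starts at roll index 16: 2 remaining rolls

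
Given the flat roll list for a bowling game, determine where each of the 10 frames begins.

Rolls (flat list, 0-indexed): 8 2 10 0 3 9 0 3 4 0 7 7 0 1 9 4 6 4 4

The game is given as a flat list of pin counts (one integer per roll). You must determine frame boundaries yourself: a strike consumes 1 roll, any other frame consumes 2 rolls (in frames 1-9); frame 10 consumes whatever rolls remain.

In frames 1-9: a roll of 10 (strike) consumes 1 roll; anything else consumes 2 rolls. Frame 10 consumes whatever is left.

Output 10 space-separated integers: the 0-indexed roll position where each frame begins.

Answer: 0 2 3 5 7 9 11 13 15 17

Derivation:
Frame 1 starts at roll index 0: rolls=8,2 (sum=10), consumes 2 rolls
Frame 2 starts at roll index 2: roll=10 (strike), consumes 1 roll
Frame 3 starts at roll index 3: rolls=0,3 (sum=3), consumes 2 rolls
Frame 4 starts at roll index 5: rolls=9,0 (sum=9), consumes 2 rolls
Frame 5 starts at roll index 7: rolls=3,4 (sum=7), consumes 2 rolls
Frame 6 starts at roll index 9: rolls=0,7 (sum=7), consumes 2 rolls
Frame 7 starts at roll index 11: rolls=7,0 (sum=7), consumes 2 rolls
Frame 8 starts at roll index 13: rolls=1,9 (sum=10), consumes 2 rolls
Frame 9 starts at roll index 15: rolls=4,6 (sum=10), consumes 2 rolls
Frame 10 starts at roll index 17: 2 remaining rolls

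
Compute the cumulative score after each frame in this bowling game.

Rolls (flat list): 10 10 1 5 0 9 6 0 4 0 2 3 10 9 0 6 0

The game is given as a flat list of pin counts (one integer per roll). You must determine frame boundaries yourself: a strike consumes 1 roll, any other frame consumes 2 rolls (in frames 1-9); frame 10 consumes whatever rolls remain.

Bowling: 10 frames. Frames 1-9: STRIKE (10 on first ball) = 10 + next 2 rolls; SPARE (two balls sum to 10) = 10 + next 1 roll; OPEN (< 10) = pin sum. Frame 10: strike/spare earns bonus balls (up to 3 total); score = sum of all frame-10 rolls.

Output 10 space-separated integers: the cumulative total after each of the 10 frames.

Frame 1: STRIKE. 10 + next two rolls (10+1) = 21. Cumulative: 21
Frame 2: STRIKE. 10 + next two rolls (1+5) = 16. Cumulative: 37
Frame 3: OPEN (1+5=6). Cumulative: 43
Frame 4: OPEN (0+9=9). Cumulative: 52
Frame 5: OPEN (6+0=6). Cumulative: 58
Frame 6: OPEN (4+0=4). Cumulative: 62
Frame 7: OPEN (2+3=5). Cumulative: 67
Frame 8: STRIKE. 10 + next two rolls (9+0) = 19. Cumulative: 86
Frame 9: OPEN (9+0=9). Cumulative: 95
Frame 10: OPEN. Sum of all frame-10 rolls (6+0) = 6. Cumulative: 101

Answer: 21 37 43 52 58 62 67 86 95 101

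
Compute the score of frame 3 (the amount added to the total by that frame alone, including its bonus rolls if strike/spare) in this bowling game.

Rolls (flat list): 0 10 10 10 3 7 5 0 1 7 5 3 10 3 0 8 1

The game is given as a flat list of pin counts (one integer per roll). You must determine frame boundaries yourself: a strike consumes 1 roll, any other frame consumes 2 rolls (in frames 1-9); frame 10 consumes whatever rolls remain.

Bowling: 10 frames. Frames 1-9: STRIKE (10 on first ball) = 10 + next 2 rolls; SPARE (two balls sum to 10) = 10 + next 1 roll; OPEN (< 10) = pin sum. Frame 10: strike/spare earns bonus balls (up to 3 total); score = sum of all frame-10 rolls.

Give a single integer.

Frame 1: SPARE (0+10=10). 10 + next roll (10) = 20. Cumulative: 20
Frame 2: STRIKE. 10 + next two rolls (10+3) = 23. Cumulative: 43
Frame 3: STRIKE. 10 + next two rolls (3+7) = 20. Cumulative: 63
Frame 4: SPARE (3+7=10). 10 + next roll (5) = 15. Cumulative: 78
Frame 5: OPEN (5+0=5). Cumulative: 83

Answer: 20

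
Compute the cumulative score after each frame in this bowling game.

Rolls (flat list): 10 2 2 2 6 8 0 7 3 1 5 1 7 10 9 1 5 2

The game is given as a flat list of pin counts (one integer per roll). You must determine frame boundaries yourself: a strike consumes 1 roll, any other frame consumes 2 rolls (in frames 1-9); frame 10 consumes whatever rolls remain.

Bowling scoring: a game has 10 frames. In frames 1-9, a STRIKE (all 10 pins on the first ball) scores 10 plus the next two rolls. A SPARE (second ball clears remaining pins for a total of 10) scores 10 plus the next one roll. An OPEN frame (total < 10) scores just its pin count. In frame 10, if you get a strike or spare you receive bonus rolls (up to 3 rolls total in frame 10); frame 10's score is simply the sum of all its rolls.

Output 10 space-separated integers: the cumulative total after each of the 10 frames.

Answer: 14 18 26 34 45 51 59 79 94 101

Derivation:
Frame 1: STRIKE. 10 + next two rolls (2+2) = 14. Cumulative: 14
Frame 2: OPEN (2+2=4). Cumulative: 18
Frame 3: OPEN (2+6=8). Cumulative: 26
Frame 4: OPEN (8+0=8). Cumulative: 34
Frame 5: SPARE (7+3=10). 10 + next roll (1) = 11. Cumulative: 45
Frame 6: OPEN (1+5=6). Cumulative: 51
Frame 7: OPEN (1+7=8). Cumulative: 59
Frame 8: STRIKE. 10 + next two rolls (9+1) = 20. Cumulative: 79
Frame 9: SPARE (9+1=10). 10 + next roll (5) = 15. Cumulative: 94
Frame 10: OPEN. Sum of all frame-10 rolls (5+2) = 7. Cumulative: 101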